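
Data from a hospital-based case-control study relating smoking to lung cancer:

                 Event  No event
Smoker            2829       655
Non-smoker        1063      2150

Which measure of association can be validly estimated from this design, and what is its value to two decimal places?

8.74

Cells: a = 2829, b = 655, c = 1063, d = 2150.
This is a hospital-based case-control study: participants were sampled on outcome status, so risks in the source population cannot be estimated directly — relative risk is not valid here. The odds ratio is the appropriate measure.
OR = (a·d)/(b·c) = (2829 × 2150) / (655 × 1063) = 6082350 / 696265 = 8.73568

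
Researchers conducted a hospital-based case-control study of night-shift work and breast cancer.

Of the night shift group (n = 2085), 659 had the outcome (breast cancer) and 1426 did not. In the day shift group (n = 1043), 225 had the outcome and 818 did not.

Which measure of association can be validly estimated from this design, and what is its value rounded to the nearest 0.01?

1.68

From the description: a = 659, b = 1426, c = 225, d = 818.
This is a hospital-based case-control study: participants were sampled on outcome status, so risks in the source population cannot be estimated directly — relative risk is not valid here. The odds ratio is the appropriate measure.
OR = (a·d)/(b·c) = (659 × 818) / (1426 × 225) = 539062 / 320850 = 1.68011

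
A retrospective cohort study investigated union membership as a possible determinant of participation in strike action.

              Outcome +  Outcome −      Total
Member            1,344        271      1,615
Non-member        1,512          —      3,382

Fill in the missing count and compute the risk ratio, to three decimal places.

The missing cell is in the unexposed row: 3382 − 1512 = 1870.
So a = 1344, b = 271, c = 1512, d = 1870.
RR = [a/(a+b)] / [c/(c+d)] = (1344/1615) / (1512/3382) = 0.83220/0.44707 = 1.86144

1.861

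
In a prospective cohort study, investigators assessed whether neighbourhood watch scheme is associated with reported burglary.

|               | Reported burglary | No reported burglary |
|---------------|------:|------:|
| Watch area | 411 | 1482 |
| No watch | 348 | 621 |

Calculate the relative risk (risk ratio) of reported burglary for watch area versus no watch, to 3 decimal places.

Cells: a = 411, b = 1482, c = 348, d = 621.
Risk in exposed = 411/1893 = 0.21712; risk in unexposed = 348/969 = 0.35913.
RR = 0.21712 / 0.35913 = 0.60455
The risk is 40% lower among the exposed than among the unexposed.

0.605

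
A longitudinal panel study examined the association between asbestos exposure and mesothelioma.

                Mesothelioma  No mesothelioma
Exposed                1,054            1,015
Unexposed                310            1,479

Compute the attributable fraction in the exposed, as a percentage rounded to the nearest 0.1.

Cells: a = 1054, b = 1015, c = 310, d = 1479.
Risk in exposed = 1054/2069 = 0.50942; risk in unexposed = 310/1789 = 0.17328.
RR = 0.50942/0.17328 = 2.93987
AR% = (RR − 1)/RR × 100 = (2.93987 − 1)/2.93987 × 100 = 65.9849%

66.0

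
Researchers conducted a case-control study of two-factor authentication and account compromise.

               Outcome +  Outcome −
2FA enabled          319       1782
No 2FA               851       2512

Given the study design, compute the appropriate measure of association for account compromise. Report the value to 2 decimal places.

0.53

Cells: a = 319, b = 1782, c = 851, d = 2512.
This is a case-control study: participants were sampled on outcome status, so risks in the source population cannot be estimated directly — relative risk is not valid here. The odds ratio is the appropriate measure.
OR = (a·d)/(b·c) = (319 × 2512) / (1782 × 851) = 801328 / 1516482 = 0.52841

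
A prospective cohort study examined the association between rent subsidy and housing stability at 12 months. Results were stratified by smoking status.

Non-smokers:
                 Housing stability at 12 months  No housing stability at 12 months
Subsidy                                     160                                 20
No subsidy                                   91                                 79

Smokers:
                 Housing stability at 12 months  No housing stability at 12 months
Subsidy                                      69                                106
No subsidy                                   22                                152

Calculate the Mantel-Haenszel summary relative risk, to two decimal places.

1.94

RR_MH = Σ(aᵢ·n₀ᵢ/nᵢ) / Σ(cᵢ·n₁ᵢ/nᵢ), with n₁ᵢ = aᵢ+bᵢ (exposed), n₀ᵢ = cᵢ+dᵢ (unexposed), nᵢ = n₁ᵢ+n₀ᵢ.
Stratum 1 (Non-smokers): n₁ = 180, n₀ = 170, n = 350; a·n₀/n = 160·170/350 = 77.7143; c·n₁/n = 91·180/350 = 46.8000
Stratum 2 (Smokers): n₁ = 175, n₀ = 174, n = 349; a·n₀/n = 69·174/349 = 34.4011; c·n₁/n = 22·175/349 = 11.0315
RR_MH = (77.7143 + 34.4011) / (46.8000 + 11.0315) = 112.1154 / 57.8315 = 1.93866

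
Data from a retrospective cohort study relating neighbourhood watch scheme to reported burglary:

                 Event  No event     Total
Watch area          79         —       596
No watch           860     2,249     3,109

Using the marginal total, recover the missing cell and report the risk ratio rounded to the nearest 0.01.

The missing cell is in the exposed row: 596 − 79 = 517.
So a = 79, b = 517, c = 860, d = 2249.
RR = [a/(a+b)] / [c/(c+d)] = (79/596) / (860/3109) = 0.13255/0.27662 = 0.47918

0.48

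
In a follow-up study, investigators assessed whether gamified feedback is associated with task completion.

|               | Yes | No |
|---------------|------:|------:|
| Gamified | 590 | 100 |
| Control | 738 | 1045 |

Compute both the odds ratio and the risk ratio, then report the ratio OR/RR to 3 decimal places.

4.044

Cells: a = 590, b = 100, c = 738, d = 1045.
OR = (590·1045)/(100·738) = 616550/73800 = 8.35434
Risk in exposed = 590/690 = 0.85507; risk in unexposed = 738/1783 = 0.41391; RR = 2.06585
OR/RR = 8.35434 / 2.06585 = 4.04403
The outcome is not rare, so the OR lies further from 1 than the RR.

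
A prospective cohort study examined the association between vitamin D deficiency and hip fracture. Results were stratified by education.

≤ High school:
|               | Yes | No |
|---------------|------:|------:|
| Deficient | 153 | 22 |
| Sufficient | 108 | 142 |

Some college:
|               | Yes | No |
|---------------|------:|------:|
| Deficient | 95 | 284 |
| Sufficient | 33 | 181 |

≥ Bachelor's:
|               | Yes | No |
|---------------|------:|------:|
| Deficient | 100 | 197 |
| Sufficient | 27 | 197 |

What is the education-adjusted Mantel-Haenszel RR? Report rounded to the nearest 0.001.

2.066

RR_MH = Σ(aᵢ·n₀ᵢ/nᵢ) / Σ(cᵢ·n₁ᵢ/nᵢ), with n₁ᵢ = aᵢ+bᵢ (exposed), n₀ᵢ = cᵢ+dᵢ (unexposed), nᵢ = n₁ᵢ+n₀ᵢ.
Stratum 1 (≤ High school): n₁ = 175, n₀ = 250, n = 425; a·n₀/n = 153·250/425 = 90.0000; c·n₁/n = 108·175/425 = 44.4706
Stratum 2 (Some college): n₁ = 379, n₀ = 214, n = 593; a·n₀/n = 95·214/593 = 34.2833; c·n₁/n = 33·379/593 = 21.0911
Stratum 3 (≥ Bachelor's): n₁ = 297, n₀ = 224, n = 521; a·n₀/n = 100·224/521 = 42.9942; c·n₁/n = 27·297/521 = 15.3916
RR_MH = (90.0000 + 34.2833 + 42.9942) / (44.4706 + 21.0911 + 15.3916) = 167.2775 / 80.9532 = 2.06635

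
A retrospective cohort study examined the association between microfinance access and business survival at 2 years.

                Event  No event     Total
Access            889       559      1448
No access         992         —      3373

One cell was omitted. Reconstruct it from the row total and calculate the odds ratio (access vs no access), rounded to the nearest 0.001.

3.817

The missing cell is in the unexposed row: 3373 − 992 = 2381.
So a = 889, b = 559, c = 992, d = 2381.
OR = (a·d)/(b·c) = (889 × 2381) / (559 × 992) = 2116709 / 554528 = 3.81714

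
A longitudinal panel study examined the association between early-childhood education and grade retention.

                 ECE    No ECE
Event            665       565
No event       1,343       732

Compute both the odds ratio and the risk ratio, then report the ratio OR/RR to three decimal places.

0.844

Reading the table with exposure as columns: a = 665 (ECE, case), b = 1343 (ECE, non-case), c = 565 (No ECE, case), d = 732.
OR = (665·732)/(1343·565) = 486780/758795 = 0.64152
Risk in exposed = 665/2008 = 0.33118; risk in unexposed = 565/1297 = 0.43562; RR = 0.76024
OR/RR = 0.64152 / 0.76024 = 0.84384
The outcome is not rare, so the OR lies further from 1 than the RR.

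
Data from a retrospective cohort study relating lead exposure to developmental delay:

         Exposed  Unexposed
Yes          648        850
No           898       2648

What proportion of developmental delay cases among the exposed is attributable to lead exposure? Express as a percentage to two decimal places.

Reading the table with exposure as columns: a = 648 (Exposed, case), b = 898 (Exposed, non-case), c = 850 (Unexposed, case), d = 2648.
Risk in exposed = 648/1546 = 0.41915; risk in unexposed = 850/3498 = 0.24300.
RR = 0.41915/0.24300 = 1.72491
AR% = (RR − 1)/RR × 100 = (1.72491 − 1)/1.72491 × 100 = 42.0260%

42.03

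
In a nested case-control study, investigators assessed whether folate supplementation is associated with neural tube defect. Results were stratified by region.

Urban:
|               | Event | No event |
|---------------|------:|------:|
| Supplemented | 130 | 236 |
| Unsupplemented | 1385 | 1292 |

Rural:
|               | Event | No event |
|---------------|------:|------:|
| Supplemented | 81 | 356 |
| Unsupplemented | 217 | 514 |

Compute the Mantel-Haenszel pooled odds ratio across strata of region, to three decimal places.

0.523

OR_MH = Σ(aᵢdᵢ/nᵢ) / Σ(bᵢcᵢ/nᵢ), where nᵢ is the stratum total.
Stratum 1 (Urban): n = 3043; a·d/n = 130·1292/3043 = 55.1955; b·c/n = 236·1385/3043 = 107.4137
Stratum 2 (Rural): n = 1168; a·d/n = 81·514/1168 = 35.6455; b·c/n = 356·217/1168 = 66.1404
OR_MH = (55.1955 + 35.6455) / (107.4137 + 66.1404) = 90.8411 / 173.5541 = 0.52342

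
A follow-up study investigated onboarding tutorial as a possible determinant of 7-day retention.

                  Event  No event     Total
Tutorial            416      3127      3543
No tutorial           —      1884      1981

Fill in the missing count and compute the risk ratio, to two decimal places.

The missing cell is in the unexposed row: 1981 − 1884 = 97.
So a = 416, b = 3127, c = 97, d = 1884.
RR = [a/(a+b)] / [c/(c+d)] = (416/3543) / (97/1981) = 0.11741/0.04897 = 2.39792

2.40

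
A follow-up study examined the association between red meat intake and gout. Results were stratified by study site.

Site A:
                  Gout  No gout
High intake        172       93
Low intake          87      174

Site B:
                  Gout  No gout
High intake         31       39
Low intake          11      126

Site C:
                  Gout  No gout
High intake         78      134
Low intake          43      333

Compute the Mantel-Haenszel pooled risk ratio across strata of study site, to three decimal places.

RR_MH = Σ(aᵢ·n₀ᵢ/nᵢ) / Σ(cᵢ·n₁ᵢ/nᵢ), with n₁ᵢ = aᵢ+bᵢ (exposed), n₀ᵢ = cᵢ+dᵢ (unexposed), nᵢ = n₁ᵢ+n₀ᵢ.
Stratum 1 (Site A): n₁ = 265, n₀ = 261, n = 526; a·n₀/n = 172·261/526 = 85.3460; c·n₁/n = 87·265/526 = 43.8308
Stratum 2 (Site B): n₁ = 70, n₀ = 137, n = 207; a·n₀/n = 31·137/207 = 20.5169; c·n₁/n = 11·70/207 = 3.7198
Stratum 3 (Site C): n₁ = 212, n₀ = 376, n = 588; a·n₀/n = 78·376/588 = 49.8776; c·n₁/n = 43·212/588 = 15.5034
RR_MH = (85.3460 + 20.5169 + 49.8776) / (43.8308 + 3.7198 + 15.5034) = 155.7405 / 63.0540 = 2.46995

2.470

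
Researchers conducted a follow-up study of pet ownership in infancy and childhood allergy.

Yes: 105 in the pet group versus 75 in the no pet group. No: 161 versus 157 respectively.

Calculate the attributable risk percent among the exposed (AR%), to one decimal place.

18.1

From the description: a = 105, b = 161, c = 75, d = 157.
Risk in exposed = 105/266 = 0.39474; risk in unexposed = 75/232 = 0.32328.
RR = 0.39474/0.32328 = 1.22105
AR% = (RR − 1)/RR × 100 = (1.22105 − 1)/1.22105 × 100 = 18.1034%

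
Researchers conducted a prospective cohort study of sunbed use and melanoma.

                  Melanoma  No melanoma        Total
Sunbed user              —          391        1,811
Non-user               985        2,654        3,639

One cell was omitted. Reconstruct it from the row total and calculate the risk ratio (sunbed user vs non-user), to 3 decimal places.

The missing cell is in the exposed row: 1811 − 391 = 1420.
So a = 1420, b = 391, c = 985, d = 2654.
RR = [a/(a+b)] / [c/(c+d)] = (1420/1811) / (985/3639) = 0.78410/0.27068 = 2.89678

2.897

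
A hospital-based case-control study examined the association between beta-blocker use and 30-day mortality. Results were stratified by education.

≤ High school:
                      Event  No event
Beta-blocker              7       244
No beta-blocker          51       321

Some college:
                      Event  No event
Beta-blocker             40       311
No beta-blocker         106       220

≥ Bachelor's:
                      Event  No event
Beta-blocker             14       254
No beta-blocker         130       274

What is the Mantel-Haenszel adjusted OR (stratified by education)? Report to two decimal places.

OR_MH = Σ(aᵢdᵢ/nᵢ) / Σ(bᵢcᵢ/nᵢ), where nᵢ is the stratum total.
Stratum 1 (≤ High school): n = 623; a·d/n = 7·321/623 = 3.6067; b·c/n = 244·51/623 = 19.9743
Stratum 2 (Some college): n = 677; a·d/n = 40·220/677 = 12.9985; b·c/n = 311·106/677 = 48.6942
Stratum 3 (≥ Bachelor's): n = 672; a·d/n = 14·274/672 = 5.7083; b·c/n = 254·130/672 = 49.1369
OR_MH = (3.6067 + 12.9985 + 5.7083) / (19.9743 + 48.6942 + 49.1369) = 22.3136 / 117.8055 = 0.18941

0.19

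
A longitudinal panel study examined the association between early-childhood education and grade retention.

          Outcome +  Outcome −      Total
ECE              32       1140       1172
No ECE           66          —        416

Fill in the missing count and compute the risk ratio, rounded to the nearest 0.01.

0.17

The missing cell is in the unexposed row: 416 − 66 = 350.
So a = 32, b = 1140, c = 66, d = 350.
RR = [a/(a+b)] / [c/(c+d)] = (32/1172) / (66/416) = 0.02730/0.15865 = 0.17210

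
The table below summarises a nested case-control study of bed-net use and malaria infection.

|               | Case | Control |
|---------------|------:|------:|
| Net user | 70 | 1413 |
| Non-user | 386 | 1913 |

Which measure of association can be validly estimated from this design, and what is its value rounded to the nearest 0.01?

0.25

Cells: a = 70, b = 1413, c = 386, d = 1913.
This is a nested case-control study: participants were sampled on outcome status, so risks in the source population cannot be estimated directly — relative risk is not valid here. The odds ratio is the appropriate measure.
OR = (a·d)/(b·c) = (70 × 1913) / (1413 × 386) = 133910 / 545418 = 0.24552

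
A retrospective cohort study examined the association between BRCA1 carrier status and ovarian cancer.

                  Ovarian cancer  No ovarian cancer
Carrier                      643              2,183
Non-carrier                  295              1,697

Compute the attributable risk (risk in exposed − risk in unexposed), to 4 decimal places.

Cells: a = 643, b = 2183, c = 295, d = 1697.
Risk in exposed = 643/2826 = 0.227530; risk in unexposed = 295/1992 = 0.148092.
Risk difference = 0.227530 − 0.148092 = 0.079438

0.0794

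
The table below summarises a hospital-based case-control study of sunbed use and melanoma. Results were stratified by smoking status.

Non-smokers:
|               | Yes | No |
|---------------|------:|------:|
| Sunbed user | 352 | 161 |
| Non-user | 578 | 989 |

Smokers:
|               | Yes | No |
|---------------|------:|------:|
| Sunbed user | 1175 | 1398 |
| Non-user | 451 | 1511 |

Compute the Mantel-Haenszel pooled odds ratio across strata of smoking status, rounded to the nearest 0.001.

3.041

OR_MH = Σ(aᵢdᵢ/nᵢ) / Σ(bᵢcᵢ/nᵢ), where nᵢ is the stratum total.
Stratum 1 (Non-smokers): n = 2080; a·d/n = 352·989/2080 = 167.3692; b·c/n = 161·578/2080 = 44.7394
Stratum 2 (Smokers): n = 4535; a·d/n = 1175·1511/4535 = 391.4939; b·c/n = 1398·451/4535 = 139.0293
OR_MH = (167.3692 + 391.4939) / (44.7394 + 139.0293) = 558.8632 / 183.7688 = 3.04112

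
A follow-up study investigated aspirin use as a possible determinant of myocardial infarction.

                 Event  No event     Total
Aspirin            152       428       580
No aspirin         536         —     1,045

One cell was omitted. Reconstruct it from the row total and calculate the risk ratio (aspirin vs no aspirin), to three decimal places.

0.511

The missing cell is in the unexposed row: 1045 − 536 = 509.
So a = 152, b = 428, c = 536, d = 509.
RR = [a/(a+b)] / [c/(c+d)] = (152/580) / (536/1045) = 0.26207/0.51292 = 0.51094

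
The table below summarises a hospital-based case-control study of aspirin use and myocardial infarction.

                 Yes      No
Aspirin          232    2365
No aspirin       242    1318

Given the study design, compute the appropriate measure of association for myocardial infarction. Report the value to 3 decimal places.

Cells: a = 232, b = 2365, c = 242, d = 1318.
This is a hospital-based case-control study: participants were sampled on outcome status, so risks in the source population cannot be estimated directly — relative risk is not valid here. The odds ratio is the appropriate measure.
OR = (a·d)/(b·c) = (232 × 1318) / (2365 × 242) = 305776 / 572330 = 0.53427

0.534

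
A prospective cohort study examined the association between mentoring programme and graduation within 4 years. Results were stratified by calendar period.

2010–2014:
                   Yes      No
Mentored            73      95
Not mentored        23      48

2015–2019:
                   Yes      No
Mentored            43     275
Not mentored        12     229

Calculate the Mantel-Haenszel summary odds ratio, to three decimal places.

2.145

OR_MH = Σ(aᵢdᵢ/nᵢ) / Σ(bᵢcᵢ/nᵢ), where nᵢ is the stratum total.
Stratum 1 (2010–2014): n = 239; a·d/n = 73·48/239 = 14.6611; b·c/n = 95·23/239 = 9.1423
Stratum 2 (2015–2019): n = 559; a·d/n = 43·229/559 = 17.6154; b·c/n = 275·12/559 = 5.9034
OR_MH = (14.6611 + 17.6154) / (9.1423 + 5.9034) = 32.2765 / 15.0457 = 2.14523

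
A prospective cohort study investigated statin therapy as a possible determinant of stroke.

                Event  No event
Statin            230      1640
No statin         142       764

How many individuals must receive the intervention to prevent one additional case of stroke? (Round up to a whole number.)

30

Risk in treated group = 230/1870 = 0.12299; risk in control = 142/906 = 0.15673.
Absolute risk reduction = 0.15673 − 0.12299 = 0.03374
NNT = 1 / ARR = 1 / 0.03374 = 29.640 → round up → 30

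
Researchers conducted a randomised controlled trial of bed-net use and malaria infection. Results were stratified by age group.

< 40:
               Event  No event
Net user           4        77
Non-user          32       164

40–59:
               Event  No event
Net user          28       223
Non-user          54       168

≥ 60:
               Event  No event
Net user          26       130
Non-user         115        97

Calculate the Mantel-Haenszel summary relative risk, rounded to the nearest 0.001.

RR_MH = Σ(aᵢ·n₀ᵢ/nᵢ) / Σ(cᵢ·n₁ᵢ/nᵢ), with n₁ᵢ = aᵢ+bᵢ (exposed), n₀ᵢ = cᵢ+dᵢ (unexposed), nᵢ = n₁ᵢ+n₀ᵢ.
Stratum 1 (< 40): n₁ = 81, n₀ = 196, n = 277; a·n₀/n = 4·196/277 = 2.8303; c·n₁/n = 32·81/277 = 9.3574
Stratum 2 (40–59): n₁ = 251, n₀ = 222, n = 473; a·n₀/n = 28·222/473 = 13.1416; c·n₁/n = 54·251/473 = 28.6554
Stratum 3 (≥ 60): n₁ = 156, n₀ = 212, n = 368; a·n₀/n = 26·212/368 = 14.9783; c·n₁/n = 115·156/368 = 48.7500
RR_MH = (2.8303 + 13.1416 + 14.9783) / (9.3574 + 28.6554 + 48.7500) = 30.9502 / 86.7628 = 0.35672

0.357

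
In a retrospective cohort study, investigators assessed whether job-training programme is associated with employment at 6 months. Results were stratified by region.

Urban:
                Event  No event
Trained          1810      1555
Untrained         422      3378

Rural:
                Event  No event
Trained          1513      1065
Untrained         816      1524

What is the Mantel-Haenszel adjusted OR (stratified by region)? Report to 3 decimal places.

OR_MH = Σ(aᵢdᵢ/nᵢ) / Σ(bᵢcᵢ/nᵢ), where nᵢ is the stratum total.
Stratum 1 (Urban): n = 7165; a·d/n = 1810·3378/7165 = 853.3398; b·c/n = 1555·422/7165 = 91.5855
Stratum 2 (Rural): n = 4918; a·d/n = 1513·1524/4918 = 468.8516; b·c/n = 1065·816/4918 = 176.7060
OR_MH = (853.3398 + 468.8516) / (91.5855 + 176.7060) = 1322.1914 / 268.2915 = 4.92819

4.928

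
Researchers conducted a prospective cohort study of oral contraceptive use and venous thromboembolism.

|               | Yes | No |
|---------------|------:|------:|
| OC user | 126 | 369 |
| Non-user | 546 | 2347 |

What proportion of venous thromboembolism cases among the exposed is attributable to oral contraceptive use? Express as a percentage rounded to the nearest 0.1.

Cells: a = 126, b = 369, c = 546, d = 2347.
Risk in exposed = 126/495 = 0.25455; risk in unexposed = 546/2893 = 0.18873.
RR = 0.25455/0.18873 = 1.34872
AR% = (RR − 1)/RR × 100 = (1.34872 − 1)/1.34872 × 100 = 25.8555%

25.9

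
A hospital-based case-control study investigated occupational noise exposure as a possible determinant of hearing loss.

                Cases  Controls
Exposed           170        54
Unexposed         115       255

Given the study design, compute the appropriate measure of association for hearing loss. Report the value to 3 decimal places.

Cells: a = 170, b = 54, c = 115, d = 255.
This is a hospital-based case-control study: participants were sampled on outcome status, so risks in the source population cannot be estimated directly — relative risk is not valid here. The odds ratio is the appropriate measure.
OR = (a·d)/(b·c) = (170 × 255) / (54 × 115) = 43350 / 6210 = 6.98068

6.981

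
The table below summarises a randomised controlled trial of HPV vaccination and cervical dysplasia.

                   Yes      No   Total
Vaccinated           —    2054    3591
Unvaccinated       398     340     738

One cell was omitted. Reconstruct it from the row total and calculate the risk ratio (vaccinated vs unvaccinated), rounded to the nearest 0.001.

The missing cell is in the exposed row: 3591 − 2054 = 1537.
So a = 1537, b = 2054, c = 398, d = 340.
RR = [a/(a+b)] / [c/(c+d)] = (1537/3591) / (398/738) = 0.42801/0.53930 = 0.79365

0.794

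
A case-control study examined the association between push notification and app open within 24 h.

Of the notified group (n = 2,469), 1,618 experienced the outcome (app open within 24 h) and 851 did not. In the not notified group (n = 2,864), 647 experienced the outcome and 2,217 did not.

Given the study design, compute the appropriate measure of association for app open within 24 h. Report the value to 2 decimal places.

6.51

From the description: a = 1618, b = 851, c = 647, d = 2217.
This is a case-control study: participants were sampled on outcome status, so risks in the source population cannot be estimated directly — relative risk is not valid here. The odds ratio is the appropriate measure.
OR = (a·d)/(b·c) = (1618 × 2217) / (851 × 647) = 3587106 / 550597 = 6.51494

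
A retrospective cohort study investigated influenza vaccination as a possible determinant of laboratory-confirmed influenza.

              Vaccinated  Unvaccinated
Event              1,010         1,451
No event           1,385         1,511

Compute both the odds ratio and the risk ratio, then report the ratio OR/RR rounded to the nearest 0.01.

Reading the table with exposure as columns: a = 1010 (Vaccinated, case), b = 1385 (Vaccinated, non-case), c = 1451 (Unvaccinated, case), d = 1511.
OR = (1010·1511)/(1385·1451) = 1526110/2009635 = 0.75940
Risk in exposed = 1010/2395 = 0.42171; risk in unexposed = 1451/2962 = 0.48987; RR = 0.86086
OR/RR = 0.75940 / 0.86086 = 0.88214
The outcome is not rare, so the OR lies further from 1 than the RR.

0.88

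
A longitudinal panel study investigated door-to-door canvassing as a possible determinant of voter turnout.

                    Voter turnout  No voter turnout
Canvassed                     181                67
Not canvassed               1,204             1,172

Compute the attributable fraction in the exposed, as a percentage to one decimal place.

Cells: a = 181, b = 67, c = 1204, d = 1172.
Risk in exposed = 181/248 = 0.72984; risk in unexposed = 1204/2376 = 0.50673.
RR = 0.72984/0.50673 = 1.44028
AR% = (RR − 1)/RR × 100 = (1.44028 − 1)/1.44028 × 100 = 30.5690%

30.6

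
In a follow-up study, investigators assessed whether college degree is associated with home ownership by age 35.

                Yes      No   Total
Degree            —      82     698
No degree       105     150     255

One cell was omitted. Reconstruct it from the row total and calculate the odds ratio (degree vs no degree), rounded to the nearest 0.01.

10.73

The missing cell is in the exposed row: 698 − 82 = 616.
So a = 616, b = 82, c = 105, d = 150.
OR = (a·d)/(b·c) = (616 × 150) / (82 × 105) = 92400 / 8610 = 10.73171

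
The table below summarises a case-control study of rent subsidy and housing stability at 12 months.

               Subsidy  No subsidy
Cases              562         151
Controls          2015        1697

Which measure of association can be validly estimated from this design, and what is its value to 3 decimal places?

3.134

Reading the table with exposure as columns: a = 562 (Subsidy, case), b = 2015 (Subsidy, non-case), c = 151 (No subsidy, case), d = 1697.
This is a case-control study: participants were sampled on outcome status, so risks in the source population cannot be estimated directly — relative risk is not valid here. The odds ratio is the appropriate measure.
OR = (a·d)/(b·c) = (562 × 1697) / (2015 × 151) = 953714 / 304265 = 3.13448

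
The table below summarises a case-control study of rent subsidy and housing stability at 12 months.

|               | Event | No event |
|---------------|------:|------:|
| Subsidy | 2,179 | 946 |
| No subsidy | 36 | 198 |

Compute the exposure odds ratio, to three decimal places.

Cells: a = 2179, b = 946, c = 36, d = 198.
OR = (a·d)/(b·c) = (2179 × 198) / (946 × 36) = 431442 / 34056 = 12.66860
The odds of housing stability at 12 months are about 12.67 times as high in the subsidy group.

12.669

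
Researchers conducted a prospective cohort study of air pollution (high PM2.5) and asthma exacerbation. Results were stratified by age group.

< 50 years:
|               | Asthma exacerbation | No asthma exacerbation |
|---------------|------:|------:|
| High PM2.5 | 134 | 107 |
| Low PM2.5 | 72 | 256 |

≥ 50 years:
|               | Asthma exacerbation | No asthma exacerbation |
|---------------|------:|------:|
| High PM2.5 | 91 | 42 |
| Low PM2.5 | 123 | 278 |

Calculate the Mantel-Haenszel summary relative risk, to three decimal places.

2.381

RR_MH = Σ(aᵢ·n₀ᵢ/nᵢ) / Σ(cᵢ·n₁ᵢ/nᵢ), with n₁ᵢ = aᵢ+bᵢ (exposed), n₀ᵢ = cᵢ+dᵢ (unexposed), nᵢ = n₁ᵢ+n₀ᵢ.
Stratum 1 (< 50 years): n₁ = 241, n₀ = 328, n = 569; a·n₀/n = 134·328/569 = 77.2443; c·n₁/n = 72·241/569 = 30.4956
Stratum 2 (≥ 50 years): n₁ = 133, n₀ = 401, n = 534; a·n₀/n = 91·401/534 = 68.3352; c·n₁/n = 123·133/534 = 30.6348
RR_MH = (77.2443 + 68.3352) / (30.4956 + 30.6348) = 145.5795 / 61.1304 = 2.38146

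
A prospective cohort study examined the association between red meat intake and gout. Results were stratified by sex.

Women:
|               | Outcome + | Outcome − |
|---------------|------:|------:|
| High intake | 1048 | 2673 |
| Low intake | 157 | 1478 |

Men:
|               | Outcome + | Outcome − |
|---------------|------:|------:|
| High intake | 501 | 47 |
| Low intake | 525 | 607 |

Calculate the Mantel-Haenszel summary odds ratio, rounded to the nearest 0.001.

OR_MH = Σ(aᵢdᵢ/nᵢ) / Σ(bᵢcᵢ/nᵢ), where nᵢ is the stratum total.
Stratum 1 (Women): n = 5356; a·d/n = 1048·1478/5356 = 289.1979; b·c/n = 2673·157/5356 = 78.3534
Stratum 2 (Men): n = 1680; a·d/n = 501·607/1680 = 181.0161; b·c/n = 47·525/1680 = 14.6875
OR_MH = (289.1979 + 181.0161) / (78.3534 + 14.6875) = 470.2140 / 93.0409 = 5.05384

5.054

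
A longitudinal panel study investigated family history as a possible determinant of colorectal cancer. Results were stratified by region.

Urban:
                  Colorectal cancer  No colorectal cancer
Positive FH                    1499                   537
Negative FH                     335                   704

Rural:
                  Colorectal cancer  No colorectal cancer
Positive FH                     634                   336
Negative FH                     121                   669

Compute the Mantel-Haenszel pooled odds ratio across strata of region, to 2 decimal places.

OR_MH = Σ(aᵢdᵢ/nᵢ) / Σ(bᵢcᵢ/nᵢ), where nᵢ is the stratum total.
Stratum 1 (Urban): n = 3075; a·d/n = 1499·704/3075 = 343.1857; b·c/n = 537·335/3075 = 58.5024
Stratum 2 (Rural): n = 1760; a·d/n = 634·669/1760 = 240.9920; b·c/n = 336·121/1760 = 23.1000
OR_MH = (343.1857 + 240.9920) / (58.5024 + 23.1000) = 584.1777 / 81.6024 = 7.15883

7.16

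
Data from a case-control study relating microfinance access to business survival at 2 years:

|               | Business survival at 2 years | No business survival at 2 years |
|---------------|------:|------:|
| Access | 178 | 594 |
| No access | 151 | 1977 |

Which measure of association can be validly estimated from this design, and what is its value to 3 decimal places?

Cells: a = 178, b = 594, c = 151, d = 1977.
This is a case-control study: participants were sampled on outcome status, so risks in the source population cannot be estimated directly — relative risk is not valid here. The odds ratio is the appropriate measure.
OR = (a·d)/(b·c) = (178 × 1977) / (594 × 151) = 351906 / 89694 = 3.92341

3.923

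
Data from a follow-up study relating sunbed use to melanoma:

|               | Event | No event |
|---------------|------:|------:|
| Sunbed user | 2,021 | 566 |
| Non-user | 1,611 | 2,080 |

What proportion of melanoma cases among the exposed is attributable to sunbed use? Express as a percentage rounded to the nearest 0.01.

44.13

Cells: a = 2021, b = 566, c = 1611, d = 2080.
Risk in exposed = 2021/2587 = 0.78121; risk in unexposed = 1611/3691 = 0.43647.
RR = 0.78121/0.43647 = 1.78986
AR% = (RR − 1)/RR × 100 = (1.78986 − 1)/1.78986 × 100 = 44.1296%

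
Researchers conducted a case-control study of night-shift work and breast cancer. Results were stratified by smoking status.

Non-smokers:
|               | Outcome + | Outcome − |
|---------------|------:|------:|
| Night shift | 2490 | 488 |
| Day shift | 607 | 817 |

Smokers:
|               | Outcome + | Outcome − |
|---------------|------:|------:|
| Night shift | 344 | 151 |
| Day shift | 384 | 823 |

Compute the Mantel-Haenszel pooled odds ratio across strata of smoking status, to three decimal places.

OR_MH = Σ(aᵢdᵢ/nᵢ) / Σ(bᵢcᵢ/nᵢ), where nᵢ is the stratum total.
Stratum 1 (Non-smokers): n = 4402; a·d/n = 2490·817/4402 = 462.1377; b·c/n = 488·607/4402 = 67.2912
Stratum 2 (Smokers): n = 1702; a·d/n = 344·823/1702 = 166.3408; b·c/n = 151·384/1702 = 34.0682
OR_MH = (462.1377 + 166.3408) / (67.2912 + 34.0682) = 628.4784 / 101.3594 = 6.20050

6.200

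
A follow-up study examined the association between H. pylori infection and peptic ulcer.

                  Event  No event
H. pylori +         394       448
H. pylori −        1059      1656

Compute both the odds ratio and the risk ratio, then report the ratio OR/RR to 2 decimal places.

1.15

Cells: a = 394, b = 448, c = 1059, d = 1656.
OR = (394·1656)/(448·1059) = 652464/474432 = 1.37525
Risk in exposed = 394/842 = 0.46793; risk in unexposed = 1059/2715 = 0.39006; RR = 1.19966
OR/RR = 1.37525 / 1.19966 = 1.14637
The outcome is not rare, so the OR lies further from 1 than the RR.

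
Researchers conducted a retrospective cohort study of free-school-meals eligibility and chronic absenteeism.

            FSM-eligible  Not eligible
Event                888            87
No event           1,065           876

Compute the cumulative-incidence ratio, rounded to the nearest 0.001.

Reading the table with exposure as columns: a = 888 (FSM-eligible, case), b = 1065 (FSM-eligible, non-case), c = 87 (Not eligible, case), d = 876.
Risk in exposed = 888/1953 = 0.45469; risk in unexposed = 87/963 = 0.09034.
RR = 0.45469 / 0.09034 = 5.03289
The risk among the exposed is 5.03 times that among the unexposed.

5.033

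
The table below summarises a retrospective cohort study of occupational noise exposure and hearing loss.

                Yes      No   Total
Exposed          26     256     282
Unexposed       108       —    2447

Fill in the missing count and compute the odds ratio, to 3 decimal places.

2.200

The missing cell is in the unexposed row: 2447 − 108 = 2339.
So a = 26, b = 256, c = 108, d = 2339.
OR = (a·d)/(b·c) = (26 × 2339) / (256 × 108) = 60814 / 27648 = 2.19958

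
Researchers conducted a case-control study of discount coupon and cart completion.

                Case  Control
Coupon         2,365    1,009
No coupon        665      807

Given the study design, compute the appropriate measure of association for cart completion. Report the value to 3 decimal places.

2.844

Cells: a = 2365, b = 1009, c = 665, d = 807.
This is a case-control study: participants were sampled on outcome status, so risks in the source population cannot be estimated directly — relative risk is not valid here. The odds ratio is the appropriate measure.
OR = (a·d)/(b·c) = (2365 × 807) / (1009 × 665) = 1908555 / 670985 = 2.84441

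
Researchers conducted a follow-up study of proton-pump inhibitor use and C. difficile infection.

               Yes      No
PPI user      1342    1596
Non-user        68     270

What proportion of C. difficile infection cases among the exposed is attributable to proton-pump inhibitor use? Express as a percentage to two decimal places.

Cells: a = 1342, b = 1596, c = 68, d = 270.
Risk in exposed = 1342/2938 = 0.45677; risk in unexposed = 68/338 = 0.20118.
RR = 0.45677/0.20118 = 2.27043
AR% = (RR − 1)/RR × 100 = (2.27043 − 1)/2.27043 × 100 = 55.9555%

55.96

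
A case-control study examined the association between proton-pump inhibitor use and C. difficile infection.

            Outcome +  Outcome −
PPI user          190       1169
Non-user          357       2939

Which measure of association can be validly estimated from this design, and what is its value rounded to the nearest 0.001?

1.338

Cells: a = 190, b = 1169, c = 357, d = 2939.
This is a case-control study: participants were sampled on outcome status, so risks in the source population cannot be estimated directly — relative risk is not valid here. The odds ratio is the appropriate measure.
OR = (a·d)/(b·c) = (190 × 2939) / (1169 × 357) = 558410 / 417333 = 1.33804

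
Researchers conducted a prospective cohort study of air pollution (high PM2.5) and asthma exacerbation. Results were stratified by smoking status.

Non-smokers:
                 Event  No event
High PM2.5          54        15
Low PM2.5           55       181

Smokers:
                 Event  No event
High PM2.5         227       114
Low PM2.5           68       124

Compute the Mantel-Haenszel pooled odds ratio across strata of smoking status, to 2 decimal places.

4.92

OR_MH = Σ(aᵢdᵢ/nᵢ) / Σ(bᵢcᵢ/nᵢ), where nᵢ is the stratum total.
Stratum 1 (Non-smokers): n = 305; a·d/n = 54·181/305 = 32.0459; b·c/n = 15·55/305 = 2.7049
Stratum 2 (Smokers): n = 533; a·d/n = 227·124/533 = 52.8105; b·c/n = 114·68/533 = 14.5441
OR_MH = (32.0459 + 52.8105) / (2.7049 + 14.5441) = 84.8564 / 17.2490 = 4.91949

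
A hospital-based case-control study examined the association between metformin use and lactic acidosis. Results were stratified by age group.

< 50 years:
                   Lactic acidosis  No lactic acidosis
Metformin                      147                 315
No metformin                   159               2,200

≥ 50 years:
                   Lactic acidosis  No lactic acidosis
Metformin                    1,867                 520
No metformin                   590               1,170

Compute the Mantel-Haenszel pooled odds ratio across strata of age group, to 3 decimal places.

6.992

OR_MH = Σ(aᵢdᵢ/nᵢ) / Σ(bᵢcᵢ/nᵢ), where nᵢ is the stratum total.
Stratum 1 (< 50 years): n = 2821; a·d/n = 147·2200/2821 = 114.6402; b·c/n = 315·159/2821 = 17.7543
Stratum 2 (≥ 50 years): n = 4147; a·d/n = 1867·1170/4147 = 526.7398; b·c/n = 520·590/4147 = 73.9812
OR_MH = (114.6402 + 526.7398) / (17.7543 + 73.9812) = 641.3800 / 91.7355 = 6.99162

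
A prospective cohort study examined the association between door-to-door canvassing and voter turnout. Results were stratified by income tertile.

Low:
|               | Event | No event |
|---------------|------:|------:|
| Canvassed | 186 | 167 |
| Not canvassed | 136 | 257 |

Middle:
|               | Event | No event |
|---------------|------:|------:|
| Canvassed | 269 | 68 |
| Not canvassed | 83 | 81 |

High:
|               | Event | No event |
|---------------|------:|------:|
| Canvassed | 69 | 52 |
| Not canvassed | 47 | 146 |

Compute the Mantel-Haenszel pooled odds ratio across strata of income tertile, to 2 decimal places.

2.82

OR_MH = Σ(aᵢdᵢ/nᵢ) / Σ(bᵢcᵢ/nᵢ), where nᵢ is the stratum total.
Stratum 1 (Low): n = 746; a·d/n = 186·257/746 = 64.0777; b·c/n = 167·136/746 = 30.4450
Stratum 2 (Middle): n = 501; a·d/n = 269·81/501 = 43.4910; b·c/n = 68·83/501 = 11.2655
Stratum 3 (High): n = 314; a·d/n = 69·146/314 = 32.0828; b·c/n = 52·47/314 = 7.7834
OR_MH = (64.0777 + 43.4910 + 32.0828) / (30.4450 + 11.2655 + 7.7834) = 139.6516 / 49.4939 = 2.82159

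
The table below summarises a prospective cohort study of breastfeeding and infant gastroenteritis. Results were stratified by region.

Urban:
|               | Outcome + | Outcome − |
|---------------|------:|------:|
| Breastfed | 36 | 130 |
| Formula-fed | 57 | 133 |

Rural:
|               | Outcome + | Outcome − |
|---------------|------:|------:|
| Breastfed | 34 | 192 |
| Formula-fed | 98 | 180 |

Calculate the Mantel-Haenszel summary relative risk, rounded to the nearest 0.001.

0.538

RR_MH = Σ(aᵢ·n₀ᵢ/nᵢ) / Σ(cᵢ·n₁ᵢ/nᵢ), with n₁ᵢ = aᵢ+bᵢ (exposed), n₀ᵢ = cᵢ+dᵢ (unexposed), nᵢ = n₁ᵢ+n₀ᵢ.
Stratum 1 (Urban): n₁ = 166, n₀ = 190, n = 356; a·n₀/n = 36·190/356 = 19.2135; c·n₁/n = 57·166/356 = 26.5787
Stratum 2 (Rural): n₁ = 226, n₀ = 278, n = 504; a·n₀/n = 34·278/504 = 18.7540; c·n₁/n = 98·226/504 = 43.9444
RR_MH = (19.2135 + 18.7540) / (26.5787 + 43.9444) = 37.9675 / 70.5231 = 0.53837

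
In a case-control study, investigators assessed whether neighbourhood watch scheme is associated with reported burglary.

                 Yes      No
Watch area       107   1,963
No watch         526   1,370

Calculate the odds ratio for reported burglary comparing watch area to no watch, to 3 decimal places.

Cells: a = 107, b = 1963, c = 526, d = 1370.
OR = (a·d)/(b·c) = (107 × 1370) / (1963 × 526) = 146590 / 1032538 = 0.14197
Exposure is associated with lower odds of reported burglary (OR = 0.14 < 1).

0.142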